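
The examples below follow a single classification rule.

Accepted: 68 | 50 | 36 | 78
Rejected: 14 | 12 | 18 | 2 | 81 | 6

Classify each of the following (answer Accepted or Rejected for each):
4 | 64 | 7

Rejected, Accepted, Rejected

The distinguishing property — even AND at least 36 — holds for all the 'Accepted' cases and none of the 'Rejected' cases.
4 → 4 is even, 4 < 36 → Rejected.
64 → 64 is even, 64 ≥ 36 → Accepted.
7 → 7 is odd, 7 < 36 → Rejected.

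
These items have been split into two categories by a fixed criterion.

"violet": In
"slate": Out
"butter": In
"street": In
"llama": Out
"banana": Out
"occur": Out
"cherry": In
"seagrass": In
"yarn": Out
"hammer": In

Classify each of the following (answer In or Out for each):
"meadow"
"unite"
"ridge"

In, Out, Out

The rule appears to be: even length AND contains 'e'.
In: "meadow", since length 6, has 'e'. Out: "unite", since length 5, has 'e'. Out: "ridge", since length 5, has 'e'.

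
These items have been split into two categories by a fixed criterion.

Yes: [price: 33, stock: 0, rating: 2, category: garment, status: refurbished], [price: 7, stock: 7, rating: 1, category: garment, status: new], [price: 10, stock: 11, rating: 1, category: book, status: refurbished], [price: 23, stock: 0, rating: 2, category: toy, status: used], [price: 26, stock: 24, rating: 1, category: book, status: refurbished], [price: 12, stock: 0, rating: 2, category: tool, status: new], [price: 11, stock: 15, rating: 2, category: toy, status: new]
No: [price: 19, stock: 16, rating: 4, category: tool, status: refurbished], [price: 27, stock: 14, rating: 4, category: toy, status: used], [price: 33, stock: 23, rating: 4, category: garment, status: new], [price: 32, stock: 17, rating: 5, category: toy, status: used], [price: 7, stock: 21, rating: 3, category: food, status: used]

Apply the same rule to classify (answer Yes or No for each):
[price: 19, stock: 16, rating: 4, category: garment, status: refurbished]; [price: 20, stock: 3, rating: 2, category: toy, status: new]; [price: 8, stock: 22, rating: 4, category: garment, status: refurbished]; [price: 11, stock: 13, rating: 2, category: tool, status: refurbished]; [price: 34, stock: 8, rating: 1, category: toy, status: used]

No, Yes, No, Yes, Yes

A rule that fits every label: rating ≤ 2 — true of each 'Yes' example, false of each 'No' one.
[price: 19, stock: 16, rating: 4, category: garment, status: refurbished]: No (rating = 4). [price: 20, stock: 3, rating: 2, category: toy, status: new]: Yes (rating = 2). [price: 8, stock: 22, rating: 4, category: garment, status: refurbished]: No (rating = 4). [price: 11, stock: 13, rating: 2, category: tool, status: refurbished]: Yes (rating = 2). [price: 34, stock: 8, rating: 1, category: toy, status: used]: Yes (rating = 1).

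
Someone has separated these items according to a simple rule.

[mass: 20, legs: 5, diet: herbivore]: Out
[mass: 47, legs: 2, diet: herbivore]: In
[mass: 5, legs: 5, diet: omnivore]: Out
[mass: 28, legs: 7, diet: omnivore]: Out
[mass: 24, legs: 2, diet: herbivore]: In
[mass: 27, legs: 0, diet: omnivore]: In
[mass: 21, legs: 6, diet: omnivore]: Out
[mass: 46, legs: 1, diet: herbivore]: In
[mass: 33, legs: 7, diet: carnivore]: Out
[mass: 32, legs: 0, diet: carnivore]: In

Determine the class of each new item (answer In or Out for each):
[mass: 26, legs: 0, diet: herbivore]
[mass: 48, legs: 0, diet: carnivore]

In, In

All 'In' examples share one property — legs ≤ 2 — and every 'Out' example lacks it.
[mass: 26, legs: 0, diet: herbivore]: legs = 0, satisfies this → In.
[mass: 48, legs: 0, diet: carnivore]: legs = 0, satisfies this → In.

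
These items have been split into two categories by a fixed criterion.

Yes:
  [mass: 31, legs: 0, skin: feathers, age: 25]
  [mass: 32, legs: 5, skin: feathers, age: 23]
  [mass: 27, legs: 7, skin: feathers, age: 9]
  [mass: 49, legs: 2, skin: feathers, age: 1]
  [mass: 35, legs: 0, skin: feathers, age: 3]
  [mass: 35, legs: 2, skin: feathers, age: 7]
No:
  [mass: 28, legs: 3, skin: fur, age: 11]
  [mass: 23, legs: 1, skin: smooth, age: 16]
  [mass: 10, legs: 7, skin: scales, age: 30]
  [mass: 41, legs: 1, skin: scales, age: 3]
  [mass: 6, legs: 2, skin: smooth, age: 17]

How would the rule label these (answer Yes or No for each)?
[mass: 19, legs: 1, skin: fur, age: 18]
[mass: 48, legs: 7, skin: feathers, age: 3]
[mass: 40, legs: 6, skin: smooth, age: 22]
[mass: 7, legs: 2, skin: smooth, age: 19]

No, Yes, No, No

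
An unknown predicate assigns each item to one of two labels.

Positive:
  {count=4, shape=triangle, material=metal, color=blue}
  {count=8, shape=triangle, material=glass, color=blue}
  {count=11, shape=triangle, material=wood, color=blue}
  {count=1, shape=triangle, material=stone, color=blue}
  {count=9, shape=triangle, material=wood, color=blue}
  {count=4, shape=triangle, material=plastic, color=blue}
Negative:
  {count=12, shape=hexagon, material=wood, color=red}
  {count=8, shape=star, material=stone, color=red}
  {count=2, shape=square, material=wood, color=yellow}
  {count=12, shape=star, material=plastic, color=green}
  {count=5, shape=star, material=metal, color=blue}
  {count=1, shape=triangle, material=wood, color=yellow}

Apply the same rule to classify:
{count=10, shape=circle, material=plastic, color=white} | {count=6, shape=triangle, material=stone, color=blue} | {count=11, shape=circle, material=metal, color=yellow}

'Positive' ⟺ shape is triangle AND color is blue.

Negative, Positive, Negative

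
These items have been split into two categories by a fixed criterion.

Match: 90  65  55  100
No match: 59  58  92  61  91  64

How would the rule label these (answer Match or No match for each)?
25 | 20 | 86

Match, Match, No match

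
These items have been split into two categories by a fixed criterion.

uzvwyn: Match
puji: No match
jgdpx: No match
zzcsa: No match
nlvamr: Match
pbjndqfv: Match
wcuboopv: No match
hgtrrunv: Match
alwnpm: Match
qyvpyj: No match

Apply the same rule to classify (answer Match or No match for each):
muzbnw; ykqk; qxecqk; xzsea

All 'Match' examples share one property — contains 'n' — and every 'No match' example lacks it.
muzbnw: has 'n' — matches, so Match.
ykqk: no 'n' — does not satisfy this, so No match.
qxecqk: no 'n' — does not satisfy this, so No match.
xzsea: no 'n' — does not satisfy this, so No match.

Match, No match, No match, No match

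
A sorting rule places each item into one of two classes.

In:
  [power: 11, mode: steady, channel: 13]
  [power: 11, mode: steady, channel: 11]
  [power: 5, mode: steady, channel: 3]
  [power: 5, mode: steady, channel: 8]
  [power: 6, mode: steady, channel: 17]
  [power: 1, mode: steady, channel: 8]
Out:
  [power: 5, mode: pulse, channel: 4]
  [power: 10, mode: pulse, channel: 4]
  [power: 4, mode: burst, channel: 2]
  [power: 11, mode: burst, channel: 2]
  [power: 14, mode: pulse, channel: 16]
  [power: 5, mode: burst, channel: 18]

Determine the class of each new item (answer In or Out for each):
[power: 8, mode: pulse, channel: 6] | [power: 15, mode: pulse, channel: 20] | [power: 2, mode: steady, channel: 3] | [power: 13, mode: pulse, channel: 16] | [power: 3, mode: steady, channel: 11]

Every 'In' example satisfies: mode is steady. None of the 'Out' examples do.
[power: 8, mode: pulse, channel: 6] — mode is pulse, hence Out.
[power: 15, mode: pulse, channel: 20] — mode is pulse, hence Out.
[power: 2, mode: steady, channel: 3] — mode is steady, hence In.
[power: 13, mode: pulse, channel: 16] — mode is pulse, hence Out.
[power: 3, mode: steady, channel: 11] — mode is steady, hence In.

Out, Out, In, Out, In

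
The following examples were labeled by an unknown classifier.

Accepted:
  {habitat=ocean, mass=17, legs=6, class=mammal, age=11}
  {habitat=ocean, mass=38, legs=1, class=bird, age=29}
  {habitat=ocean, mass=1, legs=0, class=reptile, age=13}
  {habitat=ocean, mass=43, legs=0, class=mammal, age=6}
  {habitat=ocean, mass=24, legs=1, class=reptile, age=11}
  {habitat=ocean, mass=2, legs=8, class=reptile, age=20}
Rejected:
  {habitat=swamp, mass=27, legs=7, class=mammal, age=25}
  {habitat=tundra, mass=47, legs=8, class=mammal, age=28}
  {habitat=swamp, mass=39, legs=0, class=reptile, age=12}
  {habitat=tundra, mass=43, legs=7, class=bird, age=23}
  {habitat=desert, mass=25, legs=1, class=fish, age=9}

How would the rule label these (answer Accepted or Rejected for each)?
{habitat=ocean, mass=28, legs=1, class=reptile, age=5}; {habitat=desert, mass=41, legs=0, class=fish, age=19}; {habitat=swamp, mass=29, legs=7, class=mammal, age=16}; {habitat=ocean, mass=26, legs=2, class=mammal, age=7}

The common property of the 'Accepted' items is: habitat is ocean. No 'Rejected' item has it.
{habitat=ocean, mass=28, legs=1, class=reptile, age=5}: Accepted (habitat is ocean). {habitat=desert, mass=41, legs=0, class=fish, age=19}: Rejected (habitat is desert). {habitat=swamp, mass=29, legs=7, class=mammal, age=16}: Rejected (habitat is swamp). {habitat=ocean, mass=26, legs=2, class=mammal, age=7}: Accepted (habitat is ocean).

Accepted, Rejected, Rejected, Accepted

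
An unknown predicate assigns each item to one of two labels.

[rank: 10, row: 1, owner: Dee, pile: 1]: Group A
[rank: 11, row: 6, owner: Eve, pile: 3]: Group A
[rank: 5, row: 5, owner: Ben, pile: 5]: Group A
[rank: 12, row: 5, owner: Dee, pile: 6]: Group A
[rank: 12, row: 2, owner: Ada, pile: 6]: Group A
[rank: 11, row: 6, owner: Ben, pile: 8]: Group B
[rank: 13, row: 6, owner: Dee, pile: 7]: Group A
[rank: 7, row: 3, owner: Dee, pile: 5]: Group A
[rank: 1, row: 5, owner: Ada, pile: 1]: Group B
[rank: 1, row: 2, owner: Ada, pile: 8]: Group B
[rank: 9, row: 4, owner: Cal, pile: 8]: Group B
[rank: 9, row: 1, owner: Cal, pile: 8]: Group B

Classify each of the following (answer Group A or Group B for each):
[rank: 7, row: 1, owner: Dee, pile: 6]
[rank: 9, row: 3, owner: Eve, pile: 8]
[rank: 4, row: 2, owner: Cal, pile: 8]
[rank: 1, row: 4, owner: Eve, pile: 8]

The pattern is that an item is 'Group A' exactly when: rank ≥ 5 AND pile ≤ 7.
Group A: [rank: 7, row: 1, owner: Dee, pile: 6], since rank = 7, pile = 6. Group B: [rank: 9, row: 3, owner: Eve, pile: 8], since rank = 9, pile = 8. Group B: [rank: 4, row: 2, owner: Cal, pile: 8], since rank = 4, pile = 8. Group B: [rank: 1, row: 4, owner: Eve, pile: 8], since rank = 1, pile = 8.

Group A, Group B, Group B, Group B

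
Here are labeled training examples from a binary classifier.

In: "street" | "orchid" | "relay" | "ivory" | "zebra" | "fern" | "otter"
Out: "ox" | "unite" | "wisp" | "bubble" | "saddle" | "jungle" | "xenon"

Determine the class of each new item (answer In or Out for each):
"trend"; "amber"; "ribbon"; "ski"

In, In, In, Out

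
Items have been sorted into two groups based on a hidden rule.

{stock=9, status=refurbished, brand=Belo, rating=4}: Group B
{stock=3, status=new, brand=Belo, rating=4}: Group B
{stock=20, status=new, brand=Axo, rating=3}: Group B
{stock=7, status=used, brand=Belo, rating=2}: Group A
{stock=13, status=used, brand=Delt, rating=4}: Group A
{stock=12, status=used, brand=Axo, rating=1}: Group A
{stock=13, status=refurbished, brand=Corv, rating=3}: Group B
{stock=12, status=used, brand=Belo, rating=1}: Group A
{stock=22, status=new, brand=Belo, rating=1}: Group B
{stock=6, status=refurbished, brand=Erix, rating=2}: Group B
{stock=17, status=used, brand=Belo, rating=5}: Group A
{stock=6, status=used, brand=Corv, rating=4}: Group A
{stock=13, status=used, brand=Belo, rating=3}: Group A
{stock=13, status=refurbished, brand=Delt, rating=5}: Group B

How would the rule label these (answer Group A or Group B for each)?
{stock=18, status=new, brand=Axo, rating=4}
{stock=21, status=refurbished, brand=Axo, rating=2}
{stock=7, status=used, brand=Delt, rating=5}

Group B, Group B, Group A

Comparing the two groups points to one rule — status is used.
Group B: {stock=18, status=new, brand=Axo, rating=4}, since status is new. Group B: {stock=21, status=refurbished, brand=Axo, rating=2}, since status is refurbished. Group A: {stock=7, status=used, brand=Delt, rating=5}, since status is used.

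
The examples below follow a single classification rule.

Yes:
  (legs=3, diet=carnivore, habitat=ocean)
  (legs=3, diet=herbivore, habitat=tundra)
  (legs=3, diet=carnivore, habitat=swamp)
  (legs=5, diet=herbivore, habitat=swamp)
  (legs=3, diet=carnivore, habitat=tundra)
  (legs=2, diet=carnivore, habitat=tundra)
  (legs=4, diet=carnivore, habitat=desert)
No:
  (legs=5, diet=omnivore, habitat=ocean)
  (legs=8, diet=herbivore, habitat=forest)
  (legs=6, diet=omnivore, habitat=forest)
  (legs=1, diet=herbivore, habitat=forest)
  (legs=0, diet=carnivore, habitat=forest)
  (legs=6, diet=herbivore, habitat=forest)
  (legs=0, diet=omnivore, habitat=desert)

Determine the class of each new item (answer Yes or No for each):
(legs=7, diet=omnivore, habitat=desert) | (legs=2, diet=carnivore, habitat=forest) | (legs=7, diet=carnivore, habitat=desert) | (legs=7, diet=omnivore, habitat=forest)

Every 'Yes' example satisfies: diet is not omnivore AND habitat is not forest. None of the 'No' examples do.
No: (legs=7, diet=omnivore, habitat=desert), since diet is omnivore, habitat is desert.
No: (legs=2, diet=carnivore, habitat=forest), since diet is carnivore, habitat is forest.
Yes: (legs=7, diet=carnivore, habitat=desert), since diet is carnivore, habitat is desert.
No: (legs=7, diet=omnivore, habitat=forest), since diet is omnivore, habitat is forest.

No, No, Yes, No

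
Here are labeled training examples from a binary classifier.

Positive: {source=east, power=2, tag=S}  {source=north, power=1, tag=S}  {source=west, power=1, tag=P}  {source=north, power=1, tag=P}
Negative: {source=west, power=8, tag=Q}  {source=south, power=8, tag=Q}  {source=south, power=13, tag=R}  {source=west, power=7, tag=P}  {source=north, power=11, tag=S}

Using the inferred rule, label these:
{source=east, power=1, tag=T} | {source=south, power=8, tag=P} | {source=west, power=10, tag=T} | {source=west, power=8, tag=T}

Positive, Negative, Negative, Negative

A rule that fits every label: power ≤ 2 — true of each 'Positive' example, false of each 'Negative' one.
{source=east, power=1, tag=T}: Positive (power = 1).
{source=south, power=8, tag=P}: Negative (power = 8).
{source=west, power=10, tag=T}: Negative (power = 10).
{source=west, power=8, tag=T}: Negative (power = 8).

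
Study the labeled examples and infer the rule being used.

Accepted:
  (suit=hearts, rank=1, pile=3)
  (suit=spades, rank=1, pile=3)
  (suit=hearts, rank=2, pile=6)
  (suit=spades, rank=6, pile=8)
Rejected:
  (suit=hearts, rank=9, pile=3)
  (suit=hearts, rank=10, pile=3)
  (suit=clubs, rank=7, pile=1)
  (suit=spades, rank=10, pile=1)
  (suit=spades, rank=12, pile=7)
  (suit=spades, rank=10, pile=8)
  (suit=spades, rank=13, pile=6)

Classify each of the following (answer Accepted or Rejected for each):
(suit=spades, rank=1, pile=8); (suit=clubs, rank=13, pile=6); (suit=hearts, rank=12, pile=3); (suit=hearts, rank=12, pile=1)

The rule appears to be: rank ≤ 6.
(suit=spades, rank=1, pile=8): rank = 1 — qualifies, so Accepted. (suit=clubs, rank=13, pile=6): rank = 13 — does not satisfy this, so Rejected. (suit=hearts, rank=12, pile=3): rank = 12 — does not satisfy this, so Rejected. (suit=hearts, rank=12, pile=1): rank = 12 — does not satisfy this, so Rejected.

Accepted, Rejected, Rejected, Rejected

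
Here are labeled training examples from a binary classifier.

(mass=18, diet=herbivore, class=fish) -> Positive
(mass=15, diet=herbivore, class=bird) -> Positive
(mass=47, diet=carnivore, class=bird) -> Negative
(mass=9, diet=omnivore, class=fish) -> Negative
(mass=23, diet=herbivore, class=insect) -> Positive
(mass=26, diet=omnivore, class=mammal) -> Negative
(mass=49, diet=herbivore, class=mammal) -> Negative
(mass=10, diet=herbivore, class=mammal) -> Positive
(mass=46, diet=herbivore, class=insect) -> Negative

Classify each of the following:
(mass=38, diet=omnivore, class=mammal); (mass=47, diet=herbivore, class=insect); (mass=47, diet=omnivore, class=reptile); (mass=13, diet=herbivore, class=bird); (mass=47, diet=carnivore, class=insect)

The rule appears to be: diet is herbivore AND mass ≤ 23.
(mass=38, diet=omnivore, class=mammal): diet is omnivore, mass = 38, doesn't qualify → Negative.
(mass=47, diet=herbivore, class=insect): diet is herbivore, mass = 47, doesn't qualify → Negative.
(mass=47, diet=omnivore, class=reptile): diet is omnivore, mass = 47, doesn't qualify → Negative.
(mass=13, diet=herbivore, class=bird): diet is herbivore, mass = 13, fits → Positive.
(mass=47, diet=carnivore, class=insect): diet is carnivore, mass = 47, doesn't qualify → Negative.

Negative, Negative, Negative, Positive, Negative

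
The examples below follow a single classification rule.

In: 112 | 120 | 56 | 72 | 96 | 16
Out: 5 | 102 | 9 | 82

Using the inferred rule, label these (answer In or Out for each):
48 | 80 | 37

In, In, Out

One predicate separates the groups cleanly: multiple of 4.
48: 48 = 4·12, matches → In.
80: 80 = 4·20, matches → In.
37: 37 = 4·9 + 1, doesn't qualify → Out.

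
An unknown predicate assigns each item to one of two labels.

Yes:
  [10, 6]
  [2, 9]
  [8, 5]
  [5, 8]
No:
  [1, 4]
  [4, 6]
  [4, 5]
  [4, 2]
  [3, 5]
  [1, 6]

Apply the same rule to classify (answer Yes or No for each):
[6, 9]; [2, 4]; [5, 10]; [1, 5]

The pattern is that an item is 'Yes' exactly when: sum ≥ 11.
[6, 9] → 6+9 = 15 → Yes. [2, 4] → 2+4 = 6 → No. [5, 10] → 5+10 = 15 → Yes. [1, 5] → 1+5 = 6 → No.

Yes, No, Yes, No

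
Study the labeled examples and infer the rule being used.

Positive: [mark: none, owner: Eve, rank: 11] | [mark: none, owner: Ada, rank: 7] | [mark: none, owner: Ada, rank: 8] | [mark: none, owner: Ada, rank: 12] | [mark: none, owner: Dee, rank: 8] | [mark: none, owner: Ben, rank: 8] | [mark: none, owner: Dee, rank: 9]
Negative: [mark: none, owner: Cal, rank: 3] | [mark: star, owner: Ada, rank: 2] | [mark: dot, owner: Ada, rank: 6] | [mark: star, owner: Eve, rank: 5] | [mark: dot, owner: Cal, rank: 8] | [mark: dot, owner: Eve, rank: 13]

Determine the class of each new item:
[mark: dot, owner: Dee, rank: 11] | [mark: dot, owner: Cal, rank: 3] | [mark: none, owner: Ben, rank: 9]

Negative, Negative, Positive

The simplest hypothesis consistent with all the labels is: mark is none AND rank ≥ 5.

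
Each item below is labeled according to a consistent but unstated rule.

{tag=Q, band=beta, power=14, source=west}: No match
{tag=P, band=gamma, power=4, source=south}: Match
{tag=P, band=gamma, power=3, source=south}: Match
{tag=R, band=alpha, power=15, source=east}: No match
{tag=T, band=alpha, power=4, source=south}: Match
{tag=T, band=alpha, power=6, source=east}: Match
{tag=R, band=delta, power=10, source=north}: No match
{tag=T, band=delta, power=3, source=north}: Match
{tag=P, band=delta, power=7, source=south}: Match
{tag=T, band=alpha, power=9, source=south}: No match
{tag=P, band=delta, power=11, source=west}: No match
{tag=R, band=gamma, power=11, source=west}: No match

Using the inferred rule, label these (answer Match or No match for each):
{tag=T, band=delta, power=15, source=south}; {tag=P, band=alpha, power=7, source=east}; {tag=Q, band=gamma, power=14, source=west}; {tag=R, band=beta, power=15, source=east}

No match, Match, No match, No match

The classifier is using: power ≤ 7.
{tag=T, band=delta, power=15, source=south} → power = 15 → No match. {tag=P, band=alpha, power=7, source=east} → power = 7 → Match. {tag=Q, band=gamma, power=14, source=west} → power = 14 → No match. {tag=R, band=beta, power=15, source=east} → power = 15 → No match.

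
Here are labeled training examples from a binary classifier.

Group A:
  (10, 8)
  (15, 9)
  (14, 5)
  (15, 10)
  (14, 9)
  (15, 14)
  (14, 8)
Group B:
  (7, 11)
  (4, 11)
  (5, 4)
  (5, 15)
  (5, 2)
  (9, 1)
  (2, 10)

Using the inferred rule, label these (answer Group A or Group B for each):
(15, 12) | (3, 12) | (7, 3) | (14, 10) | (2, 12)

The distinguishing property — first ≥ 10 — holds for all the 'Group A' cases and none of the 'Group B' cases.
Group A: (15, 12), since first 15. Group B: (3, 12), since first 3. Group B: (7, 3), since first 7. Group A: (14, 10), since first 14. Group B: (2, 12), since first 2.

Group A, Group B, Group B, Group A, Group B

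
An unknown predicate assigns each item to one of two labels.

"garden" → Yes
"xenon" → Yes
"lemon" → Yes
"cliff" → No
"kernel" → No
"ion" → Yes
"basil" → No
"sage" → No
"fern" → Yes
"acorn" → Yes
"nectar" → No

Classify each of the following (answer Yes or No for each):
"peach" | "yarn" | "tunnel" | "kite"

The classifier is using: ends with 'n'.
No: "peach", since ends with 'h'. Yes: "yarn", since ends with 'n'. No: "tunnel", since ends with 'l'. No: "kite", since ends with 'e'.

No, Yes, No, No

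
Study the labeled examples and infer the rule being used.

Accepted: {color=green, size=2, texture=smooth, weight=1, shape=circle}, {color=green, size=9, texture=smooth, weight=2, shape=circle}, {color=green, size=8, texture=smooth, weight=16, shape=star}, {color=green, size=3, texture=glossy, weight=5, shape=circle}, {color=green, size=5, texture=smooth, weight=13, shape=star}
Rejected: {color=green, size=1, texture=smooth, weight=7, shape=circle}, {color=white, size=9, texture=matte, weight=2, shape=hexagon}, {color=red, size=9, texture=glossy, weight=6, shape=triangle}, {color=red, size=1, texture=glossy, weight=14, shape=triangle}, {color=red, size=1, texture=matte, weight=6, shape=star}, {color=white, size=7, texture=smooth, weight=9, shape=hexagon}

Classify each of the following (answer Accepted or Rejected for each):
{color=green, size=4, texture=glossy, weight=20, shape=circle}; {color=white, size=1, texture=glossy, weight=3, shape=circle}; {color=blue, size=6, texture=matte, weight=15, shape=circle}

A rule that fits every label: color is green AND size ≥ 2 — true of each 'Accepted' example, false of each 'Rejected' one.
{color=green, size=4, texture=glossy, weight=20, shape=circle} → color is green, size = 4 → Accepted. {color=white, size=1, texture=glossy, weight=3, shape=circle} → color is white, size = 1 → Rejected. {color=blue, size=6, texture=matte, weight=15, shape=circle} → color is blue, size = 6 → Rejected.

Accepted, Rejected, Rejected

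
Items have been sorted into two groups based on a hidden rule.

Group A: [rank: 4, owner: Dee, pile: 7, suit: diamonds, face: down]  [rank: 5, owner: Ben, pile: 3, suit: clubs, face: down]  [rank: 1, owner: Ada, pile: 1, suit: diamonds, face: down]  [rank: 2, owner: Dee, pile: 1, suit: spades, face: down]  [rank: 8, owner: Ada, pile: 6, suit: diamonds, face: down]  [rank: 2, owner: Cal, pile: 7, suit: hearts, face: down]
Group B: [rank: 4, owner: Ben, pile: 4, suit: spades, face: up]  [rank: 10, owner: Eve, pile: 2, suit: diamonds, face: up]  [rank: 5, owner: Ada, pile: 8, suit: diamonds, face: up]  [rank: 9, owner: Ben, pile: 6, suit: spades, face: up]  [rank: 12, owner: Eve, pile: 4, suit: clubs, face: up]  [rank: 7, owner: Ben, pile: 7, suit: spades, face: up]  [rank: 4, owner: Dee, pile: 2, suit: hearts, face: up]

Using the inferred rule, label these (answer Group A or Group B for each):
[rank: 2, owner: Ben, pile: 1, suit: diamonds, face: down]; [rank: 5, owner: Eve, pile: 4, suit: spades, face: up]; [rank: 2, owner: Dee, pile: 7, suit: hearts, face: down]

Looking at the examples, the only property every 'Group A' case has and every 'Group B' case lacks is: face is down.

Group A, Group B, Group A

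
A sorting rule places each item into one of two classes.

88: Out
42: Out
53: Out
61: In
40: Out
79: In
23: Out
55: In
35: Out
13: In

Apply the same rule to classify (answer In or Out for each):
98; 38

Comparing the two groups points to one rule — ≡ 1 (mod 6).
Out: 98, since 98 mod 6 = 2.
Out: 38, since 38 mod 6 = 2.

Out, Out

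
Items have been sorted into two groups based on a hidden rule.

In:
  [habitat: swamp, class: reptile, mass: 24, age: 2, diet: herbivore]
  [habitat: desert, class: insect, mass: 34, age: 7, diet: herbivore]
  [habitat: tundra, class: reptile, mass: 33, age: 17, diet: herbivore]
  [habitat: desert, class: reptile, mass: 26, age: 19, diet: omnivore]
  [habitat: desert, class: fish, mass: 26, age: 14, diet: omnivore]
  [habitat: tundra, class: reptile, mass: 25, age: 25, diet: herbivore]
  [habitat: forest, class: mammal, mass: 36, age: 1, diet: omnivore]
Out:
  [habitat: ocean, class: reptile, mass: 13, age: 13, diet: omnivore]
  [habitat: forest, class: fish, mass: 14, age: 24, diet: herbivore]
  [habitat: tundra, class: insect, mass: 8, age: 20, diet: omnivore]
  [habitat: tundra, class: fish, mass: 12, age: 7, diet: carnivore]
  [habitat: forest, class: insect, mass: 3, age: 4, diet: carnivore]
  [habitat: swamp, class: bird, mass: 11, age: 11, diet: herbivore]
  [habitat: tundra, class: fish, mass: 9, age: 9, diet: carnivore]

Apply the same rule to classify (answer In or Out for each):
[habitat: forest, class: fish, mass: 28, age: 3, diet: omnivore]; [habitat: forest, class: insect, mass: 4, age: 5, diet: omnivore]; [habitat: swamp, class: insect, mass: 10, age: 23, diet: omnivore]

The simplest hypothesis consistent with all the labels is: mass ≥ 24.
[habitat: forest, class: fish, mass: 28, age: 3, diet: omnivore] — mass = 28, hence In. [habitat: forest, class: insect, mass: 4, age: 5, diet: omnivore] — mass = 4, hence Out. [habitat: swamp, class: insect, mass: 10, age: 23, diet: omnivore] — mass = 10, hence Out.

In, Out, Out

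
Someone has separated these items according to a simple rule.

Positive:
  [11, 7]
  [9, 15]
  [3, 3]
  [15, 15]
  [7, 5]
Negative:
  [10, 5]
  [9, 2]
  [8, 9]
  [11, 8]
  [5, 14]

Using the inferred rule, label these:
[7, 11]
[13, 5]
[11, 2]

Positive, Positive, Negative

'Positive' ⟺ sum is even.
[7, 11]: Positive (7+11 = 18).
[13, 5]: Positive (13+5 = 18).
[11, 2]: Negative (11+2 = 13).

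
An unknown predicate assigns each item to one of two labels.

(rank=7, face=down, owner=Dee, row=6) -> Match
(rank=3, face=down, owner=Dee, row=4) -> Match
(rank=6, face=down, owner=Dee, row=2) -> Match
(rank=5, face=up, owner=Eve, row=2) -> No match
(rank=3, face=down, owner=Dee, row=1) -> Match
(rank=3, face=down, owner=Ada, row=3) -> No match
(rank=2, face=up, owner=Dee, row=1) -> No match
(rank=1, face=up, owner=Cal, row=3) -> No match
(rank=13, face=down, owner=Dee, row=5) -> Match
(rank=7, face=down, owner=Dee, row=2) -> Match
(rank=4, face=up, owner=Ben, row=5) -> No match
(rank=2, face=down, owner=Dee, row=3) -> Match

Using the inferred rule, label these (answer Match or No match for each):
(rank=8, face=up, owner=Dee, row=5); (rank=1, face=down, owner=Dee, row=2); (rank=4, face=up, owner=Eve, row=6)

One predicate separates the groups cleanly: face is down AND owner is Dee.
No match: (rank=8, face=up, owner=Dee, row=5), since face is up, owner is Dee.
Match: (rank=1, face=down, owner=Dee, row=2), since face is down, owner is Dee.
No match: (rank=4, face=up, owner=Eve, row=6), since face is up, owner is Eve.

No match, Match, No match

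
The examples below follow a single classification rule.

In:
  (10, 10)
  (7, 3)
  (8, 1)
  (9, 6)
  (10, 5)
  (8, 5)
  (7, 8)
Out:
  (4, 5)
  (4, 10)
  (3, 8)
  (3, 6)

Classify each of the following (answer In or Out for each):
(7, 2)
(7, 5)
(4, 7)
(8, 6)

The common property of the 'In' items is: first ≥ 5. No 'Out' item has it.
(7, 2) → first 7 → In.
(7, 5) → first 7 → In.
(4, 7) → first 4 → Out.
(8, 6) → first 8 → In.

In, In, Out, In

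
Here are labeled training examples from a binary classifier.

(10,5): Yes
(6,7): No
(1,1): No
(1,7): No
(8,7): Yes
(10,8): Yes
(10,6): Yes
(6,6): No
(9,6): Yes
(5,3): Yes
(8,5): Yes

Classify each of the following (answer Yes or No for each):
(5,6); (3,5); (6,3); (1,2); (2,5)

No, No, Yes, No, No

The common property of the 'Yes' items is: first > second. No 'No' item has it.
(5,6): No (5 < 6). (3,5): No (3 < 5). (6,3): Yes (6 > 3). (1,2): No (1 < 2). (2,5): No (2 < 5).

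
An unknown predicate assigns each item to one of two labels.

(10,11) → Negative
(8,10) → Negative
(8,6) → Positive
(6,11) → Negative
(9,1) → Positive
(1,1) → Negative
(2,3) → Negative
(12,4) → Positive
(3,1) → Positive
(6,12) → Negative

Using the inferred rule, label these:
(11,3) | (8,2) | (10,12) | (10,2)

Positive, Positive, Negative, Positive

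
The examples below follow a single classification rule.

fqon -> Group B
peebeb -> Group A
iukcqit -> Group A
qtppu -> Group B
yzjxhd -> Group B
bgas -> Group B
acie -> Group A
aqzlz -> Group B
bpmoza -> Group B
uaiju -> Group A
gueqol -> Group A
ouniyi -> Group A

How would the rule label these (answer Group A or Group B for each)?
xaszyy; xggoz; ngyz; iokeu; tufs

Group B, Group B, Group B, Group A, Group B

The distinguishing property — has ≥ 3 vowels — holds for all the 'Group A' cases and none of the 'Group B' cases.
Group B: xaszyy, since 1 vowel. Group B: xggoz, since 1 vowel. Group B: ngyz, since 0 vowels. Group A: iokeu, since 4 vowels. Group B: tufs, since 1 vowel.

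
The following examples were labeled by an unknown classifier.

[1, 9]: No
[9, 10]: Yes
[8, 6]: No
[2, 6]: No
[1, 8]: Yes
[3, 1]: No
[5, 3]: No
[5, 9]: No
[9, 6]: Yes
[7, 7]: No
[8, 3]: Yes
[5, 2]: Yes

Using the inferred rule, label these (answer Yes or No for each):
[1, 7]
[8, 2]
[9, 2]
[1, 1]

Looking at the examples, the only property every 'Yes' case has and every 'No' case lacks is: sum is odd.

No, No, Yes, No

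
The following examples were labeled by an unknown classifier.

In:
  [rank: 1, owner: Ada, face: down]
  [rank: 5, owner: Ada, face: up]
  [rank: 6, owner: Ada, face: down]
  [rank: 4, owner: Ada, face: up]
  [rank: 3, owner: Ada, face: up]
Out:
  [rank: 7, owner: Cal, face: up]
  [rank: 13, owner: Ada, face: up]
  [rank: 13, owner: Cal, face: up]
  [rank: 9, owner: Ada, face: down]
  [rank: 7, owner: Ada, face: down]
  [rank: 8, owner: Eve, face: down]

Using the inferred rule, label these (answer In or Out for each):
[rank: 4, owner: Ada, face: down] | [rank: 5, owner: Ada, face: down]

In, In

The pattern is that an item is 'In' exactly when: rank ≤ 6.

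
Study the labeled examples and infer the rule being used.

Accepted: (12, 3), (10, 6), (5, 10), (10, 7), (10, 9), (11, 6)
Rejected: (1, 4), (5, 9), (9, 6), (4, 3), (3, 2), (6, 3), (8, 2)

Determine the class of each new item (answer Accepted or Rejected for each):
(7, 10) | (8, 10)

The classifier is using: max ≥ 10.
(7, 10): max 10, qualifies → Accepted. (8, 10): max 10, qualifies → Accepted.

Accepted, Accepted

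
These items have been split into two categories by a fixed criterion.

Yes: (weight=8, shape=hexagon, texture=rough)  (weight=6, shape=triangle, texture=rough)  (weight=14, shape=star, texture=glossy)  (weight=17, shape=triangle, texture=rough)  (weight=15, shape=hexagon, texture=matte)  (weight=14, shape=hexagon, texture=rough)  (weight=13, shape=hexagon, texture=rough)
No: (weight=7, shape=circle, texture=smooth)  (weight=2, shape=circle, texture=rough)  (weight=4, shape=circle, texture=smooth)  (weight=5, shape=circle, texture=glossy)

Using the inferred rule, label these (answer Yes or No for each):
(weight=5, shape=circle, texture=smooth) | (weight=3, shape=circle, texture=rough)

No, No

A rule that fits every label: shape is not circle — true of each 'Yes' example, false of each 'No' one.
(weight=5, shape=circle, texture=smooth) → shape is circle → No. (weight=3, shape=circle, texture=rough) → shape is circle → No.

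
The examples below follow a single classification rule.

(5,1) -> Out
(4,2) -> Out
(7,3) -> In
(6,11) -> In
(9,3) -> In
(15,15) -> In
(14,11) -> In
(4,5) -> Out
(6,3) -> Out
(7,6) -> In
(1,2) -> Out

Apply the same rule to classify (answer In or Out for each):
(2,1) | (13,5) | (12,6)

Out, In, In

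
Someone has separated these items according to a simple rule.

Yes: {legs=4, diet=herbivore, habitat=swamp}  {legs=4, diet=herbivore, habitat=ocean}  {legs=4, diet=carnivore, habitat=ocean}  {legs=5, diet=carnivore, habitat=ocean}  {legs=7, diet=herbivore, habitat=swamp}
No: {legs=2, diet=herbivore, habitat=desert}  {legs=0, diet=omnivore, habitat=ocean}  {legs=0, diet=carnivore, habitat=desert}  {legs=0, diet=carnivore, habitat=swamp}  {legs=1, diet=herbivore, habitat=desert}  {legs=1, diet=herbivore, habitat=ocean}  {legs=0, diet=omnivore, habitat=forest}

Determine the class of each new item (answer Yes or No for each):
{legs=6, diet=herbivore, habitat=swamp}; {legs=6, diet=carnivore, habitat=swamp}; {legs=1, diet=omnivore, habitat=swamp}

Yes, Yes, No

The simplest hypothesis consistent with all the labels is: legs ≥ 4.
{legs=6, diet=herbivore, habitat=swamp}: legs = 6, meets the rule → Yes. {legs=6, diet=carnivore, habitat=swamp}: legs = 6, meets the rule → Yes. {legs=1, diet=omnivore, habitat=swamp}: legs = 1, fails this test → No.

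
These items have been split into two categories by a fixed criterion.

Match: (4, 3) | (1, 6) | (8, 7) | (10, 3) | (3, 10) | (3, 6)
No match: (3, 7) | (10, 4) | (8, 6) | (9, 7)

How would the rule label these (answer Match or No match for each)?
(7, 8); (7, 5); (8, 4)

The classifier is using: sum is odd.
(7, 8) — 7+8 = 15, hence Match.
(7, 5) — 7+5 = 12, hence No match.
(8, 4) — 8+4 = 12, hence No match.

Match, No match, No match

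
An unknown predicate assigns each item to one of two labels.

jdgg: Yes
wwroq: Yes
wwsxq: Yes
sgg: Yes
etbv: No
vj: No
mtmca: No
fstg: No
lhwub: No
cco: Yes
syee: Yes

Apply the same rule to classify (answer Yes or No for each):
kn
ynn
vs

No, Yes, No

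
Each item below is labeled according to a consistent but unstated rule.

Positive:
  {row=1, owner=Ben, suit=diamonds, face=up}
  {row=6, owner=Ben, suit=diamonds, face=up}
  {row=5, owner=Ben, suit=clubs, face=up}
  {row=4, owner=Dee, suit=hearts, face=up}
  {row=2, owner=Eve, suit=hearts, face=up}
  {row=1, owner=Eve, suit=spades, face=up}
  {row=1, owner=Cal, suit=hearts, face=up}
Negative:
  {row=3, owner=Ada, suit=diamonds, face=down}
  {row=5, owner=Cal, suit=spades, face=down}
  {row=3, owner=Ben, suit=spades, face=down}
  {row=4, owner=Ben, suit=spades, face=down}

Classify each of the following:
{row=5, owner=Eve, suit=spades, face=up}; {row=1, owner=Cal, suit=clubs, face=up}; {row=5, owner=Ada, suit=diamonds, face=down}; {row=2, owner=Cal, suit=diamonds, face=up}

Positive, Positive, Negative, Positive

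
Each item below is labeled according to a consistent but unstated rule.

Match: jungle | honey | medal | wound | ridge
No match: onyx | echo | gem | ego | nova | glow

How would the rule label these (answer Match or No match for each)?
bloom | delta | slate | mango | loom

The common property of the 'Match' items is: length ≥ 5. No 'No match' item has it.
bloom — length 5, hence Match.
delta — length 5, hence Match.
slate — length 5, hence Match.
mango — length 5, hence Match.
loom — length 4, hence No match.

Match, Match, Match, Match, No match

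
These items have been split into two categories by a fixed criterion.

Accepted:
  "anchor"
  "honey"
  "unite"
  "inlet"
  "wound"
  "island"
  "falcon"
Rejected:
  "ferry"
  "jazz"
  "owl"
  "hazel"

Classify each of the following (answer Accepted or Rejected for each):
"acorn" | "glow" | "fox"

One predicate separates the groups cleanly: contains 'n'.
"acorn" → has 'n' → Accepted.
"glow" → no 'n' → Rejected.
"fox" → no 'n' → Rejected.

Accepted, Rejected, Rejected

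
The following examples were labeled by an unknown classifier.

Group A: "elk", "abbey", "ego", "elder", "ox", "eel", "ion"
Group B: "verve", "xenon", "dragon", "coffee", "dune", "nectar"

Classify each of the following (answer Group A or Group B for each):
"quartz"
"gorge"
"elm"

Comparing the two groups points to one rule — starts with a vowel.
"quartz": Group B (starts with 'q').
"gorge": Group B (starts with 'g').
"elm": Group A (starts with 'e').

Group B, Group B, Group A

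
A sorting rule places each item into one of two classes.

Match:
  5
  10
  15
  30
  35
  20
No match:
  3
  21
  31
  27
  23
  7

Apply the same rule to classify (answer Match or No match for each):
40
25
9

The common property of the 'Match' items is: multiple of 5. No 'No match' item has it.

Match, Match, No match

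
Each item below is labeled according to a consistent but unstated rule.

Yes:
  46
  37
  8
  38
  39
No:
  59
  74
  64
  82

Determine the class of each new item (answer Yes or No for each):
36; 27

Yes, Yes

All 'Yes' examples share one property — at most 46 — and every 'No' example lacks it.
36 → 36 ≤ 46 → Yes.
27 → 27 ≤ 46 → Yes.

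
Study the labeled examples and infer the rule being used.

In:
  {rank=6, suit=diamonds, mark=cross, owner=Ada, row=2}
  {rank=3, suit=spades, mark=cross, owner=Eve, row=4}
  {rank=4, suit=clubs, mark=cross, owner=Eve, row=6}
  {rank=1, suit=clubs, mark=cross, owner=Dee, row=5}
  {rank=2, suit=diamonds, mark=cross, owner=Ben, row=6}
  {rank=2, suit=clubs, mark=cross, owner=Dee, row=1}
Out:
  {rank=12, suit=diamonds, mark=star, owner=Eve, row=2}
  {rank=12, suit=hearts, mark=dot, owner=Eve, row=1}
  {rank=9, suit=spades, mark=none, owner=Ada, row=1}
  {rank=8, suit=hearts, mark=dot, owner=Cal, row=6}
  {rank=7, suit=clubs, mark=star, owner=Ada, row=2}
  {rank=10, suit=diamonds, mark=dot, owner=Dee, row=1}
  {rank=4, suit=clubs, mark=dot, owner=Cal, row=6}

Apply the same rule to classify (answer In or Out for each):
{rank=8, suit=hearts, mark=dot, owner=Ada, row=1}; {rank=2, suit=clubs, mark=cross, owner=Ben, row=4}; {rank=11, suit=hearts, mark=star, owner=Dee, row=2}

Out, In, Out

The distinguishing property — mark is cross — holds for all the 'In' cases and none of the 'Out' cases.
{rank=8, suit=hearts, mark=dot, owner=Ada, row=1} → mark is dot → Out. {rank=2, suit=clubs, mark=cross, owner=Ben, row=4} → mark is cross → In. {rank=11, suit=hearts, mark=star, owner=Dee, row=2} → mark is star → Out.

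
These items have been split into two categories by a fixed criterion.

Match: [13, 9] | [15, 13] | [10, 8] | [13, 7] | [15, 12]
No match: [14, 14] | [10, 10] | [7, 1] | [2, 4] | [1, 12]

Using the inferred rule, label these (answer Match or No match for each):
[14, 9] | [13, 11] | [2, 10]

The classifier is using: first > second AND sum ≥ 13.
[14, 9] — 14 > 9, 14+9 = 23, hence Match. [13, 11] — 13 > 11, 13+11 = 24, hence Match. [2, 10] — 2 < 10, 2+10 = 12, hence No match.

Match, Match, No match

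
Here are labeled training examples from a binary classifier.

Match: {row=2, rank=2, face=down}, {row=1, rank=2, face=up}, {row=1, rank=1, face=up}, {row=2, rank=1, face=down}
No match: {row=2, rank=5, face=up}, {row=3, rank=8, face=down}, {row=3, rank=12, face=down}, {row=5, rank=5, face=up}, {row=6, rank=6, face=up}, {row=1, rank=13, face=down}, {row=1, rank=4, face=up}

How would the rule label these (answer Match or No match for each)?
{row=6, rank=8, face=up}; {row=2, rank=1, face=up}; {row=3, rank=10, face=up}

The pattern is that an item is 'Match' exactly when: rank ≤ 2.
{row=6, rank=8, face=up}: rank = 8 — does not fit, so No match.
{row=2, rank=1, face=up}: rank = 1 — satisfies this, so Match.
{row=3, rank=10, face=up}: rank = 10 — does not fit, so No match.

No match, Match, No match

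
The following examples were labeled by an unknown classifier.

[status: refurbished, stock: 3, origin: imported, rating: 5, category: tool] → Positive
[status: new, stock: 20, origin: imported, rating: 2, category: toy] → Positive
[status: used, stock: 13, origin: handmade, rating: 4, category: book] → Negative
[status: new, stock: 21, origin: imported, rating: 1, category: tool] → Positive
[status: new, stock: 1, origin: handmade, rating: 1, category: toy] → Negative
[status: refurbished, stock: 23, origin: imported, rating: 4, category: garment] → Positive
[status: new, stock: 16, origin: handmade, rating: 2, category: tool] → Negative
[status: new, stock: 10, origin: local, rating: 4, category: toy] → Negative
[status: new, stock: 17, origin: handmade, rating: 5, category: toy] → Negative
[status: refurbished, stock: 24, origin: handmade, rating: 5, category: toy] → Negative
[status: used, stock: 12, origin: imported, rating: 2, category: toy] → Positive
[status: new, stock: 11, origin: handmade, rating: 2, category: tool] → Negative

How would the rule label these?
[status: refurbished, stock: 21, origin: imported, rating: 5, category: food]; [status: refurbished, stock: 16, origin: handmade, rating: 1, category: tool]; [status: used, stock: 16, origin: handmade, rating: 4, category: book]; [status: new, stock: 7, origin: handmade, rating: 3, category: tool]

Positive, Negative, Negative, Negative

Looking at the examples, the only property every 'Positive' case has and every 'Negative' case lacks is: origin is imported.
[status: refurbished, stock: 21, origin: imported, rating: 5, category: food]: origin is imported — qualifies, so Positive. [status: refurbished, stock: 16, origin: handmade, rating: 1, category: tool]: origin is handmade — does not fit, so Negative. [status: used, stock: 16, origin: handmade, rating: 4, category: book]: origin is handmade — does not fit, so Negative. [status: new, stock: 7, origin: handmade, rating: 3, category: tool]: origin is handmade — does not fit, so Negative.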